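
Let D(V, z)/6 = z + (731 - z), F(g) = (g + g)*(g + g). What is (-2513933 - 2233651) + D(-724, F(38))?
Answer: -4743198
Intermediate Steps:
F(g) = 4*g**2 (F(g) = (2*g)*(2*g) = 4*g**2)
D(V, z) = 4386 (D(V, z) = 6*(z + (731 - z)) = 6*731 = 4386)
(-2513933 - 2233651) + D(-724, F(38)) = (-2513933 - 2233651) + 4386 = -4747584 + 4386 = -4743198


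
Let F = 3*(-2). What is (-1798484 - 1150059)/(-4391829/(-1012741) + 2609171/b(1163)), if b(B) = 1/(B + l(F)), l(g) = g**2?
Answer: -2986110386363/3168254927197318 ≈ -0.00094251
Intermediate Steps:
F = -6
b(B) = 1/(36 + B) (b(B) = 1/(B + (-6)**2) = 1/(B + 36) = 1/(36 + B))
(-1798484 - 1150059)/(-4391829/(-1012741) + 2609171/b(1163)) = (-1798484 - 1150059)/(-4391829/(-1012741) + 2609171/(1/(36 + 1163))) = -2948543/(-4391829*(-1/1012741) + 2609171/(1/1199)) = -2948543/(4391829/1012741 + 2609171/(1/1199)) = -2948543/(4391829/1012741 + 2609171*1199) = -2948543/(4391829/1012741 + 3128396029) = -2948543/3168254927197318/1012741 = -2948543*1012741/3168254927197318 = -2986110386363/3168254927197318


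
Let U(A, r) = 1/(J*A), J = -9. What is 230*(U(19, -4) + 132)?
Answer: 5191330/171 ≈ 30359.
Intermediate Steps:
U(A, r) = -1/(9*A) (U(A, r) = 1/(-9*A) = -1/(9*A))
230*(U(19, -4) + 132) = 230*(-⅑/19 + 132) = 230*(-⅑*1/19 + 132) = 230*(-1/171 + 132) = 230*(22571/171) = 5191330/171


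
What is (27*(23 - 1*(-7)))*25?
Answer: 20250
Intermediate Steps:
(27*(23 - 1*(-7)))*25 = (27*(23 + 7))*25 = (27*30)*25 = 810*25 = 20250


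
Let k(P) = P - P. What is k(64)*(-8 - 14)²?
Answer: 0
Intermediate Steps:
k(P) = 0
k(64)*(-8 - 14)² = 0*(-8 - 14)² = 0*(-22)² = 0*484 = 0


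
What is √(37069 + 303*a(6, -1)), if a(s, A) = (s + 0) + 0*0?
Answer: √38887 ≈ 197.20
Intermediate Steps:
a(s, A) = s (a(s, A) = s + 0 = s)
√(37069 + 303*a(6, -1)) = √(37069 + 303*6) = √(37069 + 1818) = √38887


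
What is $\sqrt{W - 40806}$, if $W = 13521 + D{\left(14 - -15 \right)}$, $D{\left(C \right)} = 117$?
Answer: $4 i \sqrt{1698} \approx 164.83 i$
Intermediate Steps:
$W = 13638$ ($W = 13521 + 117 = 13638$)
$\sqrt{W - 40806} = \sqrt{13638 - 40806} = \sqrt{-27168} = 4 i \sqrt{1698}$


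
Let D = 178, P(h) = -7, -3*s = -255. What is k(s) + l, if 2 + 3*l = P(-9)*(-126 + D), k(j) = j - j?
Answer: -122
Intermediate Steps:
s = 85 (s = -⅓*(-255) = 85)
k(j) = 0
l = -122 (l = -⅔ + (-7*(-126 + 178))/3 = -⅔ + (-7*52)/3 = -⅔ + (⅓)*(-364) = -⅔ - 364/3 = -122)
k(s) + l = 0 - 122 = -122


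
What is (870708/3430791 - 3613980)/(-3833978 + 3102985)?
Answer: 4132936395824/835961401821 ≈ 4.9439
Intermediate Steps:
(870708/3430791 - 3613980)/(-3833978 + 3102985) = (870708*(1/3430791) - 3613980)/(-730993) = (290236/1143597 - 3613980)*(-1/730993) = -4132936395824/1143597*(-1/730993) = 4132936395824/835961401821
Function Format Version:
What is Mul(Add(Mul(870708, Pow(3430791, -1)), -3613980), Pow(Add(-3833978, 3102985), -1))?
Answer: Rational(4132936395824, 835961401821) ≈ 4.9439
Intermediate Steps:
Mul(Add(Mul(870708, Pow(3430791, -1)), -3613980), Pow(Add(-3833978, 3102985), -1)) = Mul(Add(Mul(870708, Rational(1, 3430791)), -3613980), Pow(-730993, -1)) = Mul(Add(Rational(290236, 1143597), -3613980), Rational(-1, 730993)) = Mul(Rational(-4132936395824, 1143597), Rational(-1, 730993)) = Rational(4132936395824, 835961401821)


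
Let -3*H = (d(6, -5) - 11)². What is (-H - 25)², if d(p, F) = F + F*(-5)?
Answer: 4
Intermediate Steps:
d(p, F) = -4*F (d(p, F) = F - 5*F = -4*F)
H = -27 (H = -(-4*(-5) - 11)²/3 = -(20 - 11)²/3 = -⅓*9² = -⅓*81 = -27)
(-H - 25)² = (-1*(-27) - 25)² = (27 - 25)² = 2² = 4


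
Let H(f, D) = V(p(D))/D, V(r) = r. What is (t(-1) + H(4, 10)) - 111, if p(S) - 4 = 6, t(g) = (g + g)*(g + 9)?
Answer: -126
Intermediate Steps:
t(g) = 2*g*(9 + g) (t(g) = (2*g)*(9 + g) = 2*g*(9 + g))
p(S) = 10 (p(S) = 4 + 6 = 10)
H(f, D) = 10/D
(t(-1) + H(4, 10)) - 111 = (2*(-1)*(9 - 1) + 10/10) - 111 = (2*(-1)*8 + 10*(⅒)) - 111 = (-16 + 1) - 111 = -15 - 111 = -126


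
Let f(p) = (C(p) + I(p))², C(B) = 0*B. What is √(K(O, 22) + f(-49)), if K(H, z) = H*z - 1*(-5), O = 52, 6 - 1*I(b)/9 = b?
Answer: √246174 ≈ 496.16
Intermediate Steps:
C(B) = 0
I(b) = 54 - 9*b
f(p) = (54 - 9*p)² (f(p) = (0 + (54 - 9*p))² = (54 - 9*p)²)
K(H, z) = 5 + H*z (K(H, z) = H*z + 5 = 5 + H*z)
√(K(O, 22) + f(-49)) = √((5 + 52*22) + 81*(-6 - 49)²) = √((5 + 1144) + 81*(-55)²) = √(1149 + 81*3025) = √(1149 + 245025) = √246174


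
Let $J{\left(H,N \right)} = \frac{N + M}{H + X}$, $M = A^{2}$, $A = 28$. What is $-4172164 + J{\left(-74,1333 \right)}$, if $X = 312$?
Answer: $- \frac{992972915}{238} \approx -4.1722 \cdot 10^{6}$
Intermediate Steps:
$M = 784$ ($M = 28^{2} = 784$)
$J{\left(H,N \right)} = \frac{784 + N}{312 + H}$ ($J{\left(H,N \right)} = \frac{N + 784}{H + 312} = \frac{784 + N}{312 + H}$)
$-4172164 + J{\left(-74,1333 \right)} = -4172164 + \frac{784 + 1333}{312 - 74} = -4172164 + \frac{1}{238} \cdot 2117 = -4172164 + \frac{2117}{238} = - \frac{992972915}{238}$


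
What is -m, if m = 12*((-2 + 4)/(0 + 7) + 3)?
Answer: -276/7 ≈ -39.429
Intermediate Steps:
m = 276/7 (m = 12*(2/7 + 3) = 12*(23/7) = 276/7 ≈ 39.429)
-m = -1*276/7 = -276/7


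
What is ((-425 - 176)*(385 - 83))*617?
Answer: -111986734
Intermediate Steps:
((-425 - 176)*(385 - 83))*617 = -601*302*617 = -181502*617 = -111986734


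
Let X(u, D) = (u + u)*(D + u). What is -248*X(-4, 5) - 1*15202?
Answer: -13218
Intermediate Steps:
X(u, D) = 2*u*(D + u) (X(u, D) = (2*u)*(D + u) = 2*u*(D + u))
-248*X(-4, 5) - 1*15202 = -496*(-4)*(5 - 4) - 1*15202 = -496*(-4) - 15202 = -248*(-8) - 15202 = 1984 - 15202 = -13218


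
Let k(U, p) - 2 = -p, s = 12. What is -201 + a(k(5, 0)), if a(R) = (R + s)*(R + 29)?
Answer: 233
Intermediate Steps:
k(U, p) = 2 - p
a(R) = (12 + R)*(29 + R) (a(R) = (R + 12)*(R + 29) = (12 + R)*(29 + R))
-201 + a(k(5, 0)) = -201 + (348 + (2 - 1*0)² + 41*(2 - 1*0)) = -201 + (348 + (2 + 0)² + 41*(2 + 0)) = -201 + (348 + 2² + 41*2) = -201 + (348 + 4 + 82) = -201 + 434 = 233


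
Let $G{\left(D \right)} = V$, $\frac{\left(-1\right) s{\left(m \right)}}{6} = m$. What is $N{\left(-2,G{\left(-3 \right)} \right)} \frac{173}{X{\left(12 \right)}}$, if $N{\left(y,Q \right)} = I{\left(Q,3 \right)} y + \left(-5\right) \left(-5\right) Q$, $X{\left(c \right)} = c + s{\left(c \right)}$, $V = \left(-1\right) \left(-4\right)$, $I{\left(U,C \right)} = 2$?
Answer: $- \frac{1384}{5} \approx -276.8$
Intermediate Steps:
$s{\left(m \right)} = - 6 m$
$V = 4$
$G{\left(D \right)} = 4$
$X{\left(c \right)} = - 5 c$ ($X{\left(c \right)} = c - 6 c = - 5 c$)
$N{\left(y,Q \right)} = 2 y + 25 Q$ ($N{\left(y,Q \right)} = 2 y + \left(-5\right) \left(-5\right) Q = 2 y + 25 Q$)
$N{\left(-2,G{\left(-3 \right)} \right)} \frac{173}{X{\left(12 \right)}} = \left(2 \left(-2\right) + 25 \cdot 4\right) \frac{173}{\left(-5\right) 12} = \left(-4 + 100\right) \frac{173}{-60} = 96 \cdot 173 \left(- \frac{1}{60}\right) = 96 \left(- \frac{173}{60}\right) = - \frac{1384}{5}$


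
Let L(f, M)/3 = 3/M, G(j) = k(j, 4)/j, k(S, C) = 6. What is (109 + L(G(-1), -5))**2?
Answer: 287296/25 ≈ 11492.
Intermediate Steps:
G(j) = 6/j
L(f, M) = 9/M (L(f, M) = 3*(3/M) = 9/M)
(109 + L(G(-1), -5))**2 = (109 + 9/(-5))**2 = (109 + 9*(-1/5))**2 = (109 - 9/5)**2 = (536/5)**2 = 287296/25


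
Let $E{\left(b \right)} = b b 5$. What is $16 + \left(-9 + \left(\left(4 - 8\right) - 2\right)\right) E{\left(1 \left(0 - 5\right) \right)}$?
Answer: $-1859$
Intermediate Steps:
$E{\left(b \right)} = 5 b^{2}$ ($E{\left(b \right)} = b^{2} \cdot 5 = 5 b^{2}$)
$16 + \left(-9 + \left(\left(4 - 8\right) - 2\right)\right) E{\left(1 \left(0 - 5\right) \right)} = 16 + \left(-9 + \left(\left(4 - 8\right) - 2\right)\right) 5 \left(1 \left(0 - 5\right)\right)^{2} = 16 + \left(-9 - 6\right) 5 \left(1 \left(-5\right)\right)^{2} = 16 + \left(-9 - 6\right) 5 \left(-5\right)^{2} = 16 - 15 \cdot 5 \cdot 25 = 16 - 1875 = -1859$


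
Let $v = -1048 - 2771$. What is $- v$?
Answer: $3819$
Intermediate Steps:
$v = -3819$ ($v = -1048 - 2771 = -3819$)
$- v = \left(-1\right) \left(-3819\right) = 3819$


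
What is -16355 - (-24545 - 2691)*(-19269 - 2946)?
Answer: -605064095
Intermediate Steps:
-16355 - (-24545 - 2691)*(-19269 - 2946) = -16355 - (-27236)*(-22215) = -16355 - 1*605047740 = -16355 - 605047740 = -605064095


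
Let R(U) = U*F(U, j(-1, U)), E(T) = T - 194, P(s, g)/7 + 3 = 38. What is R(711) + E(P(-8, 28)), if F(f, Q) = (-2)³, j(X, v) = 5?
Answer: -5637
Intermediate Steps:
P(s, g) = 245 (P(s, g) = -21 + 7*38 = -21 + 266 = 245)
E(T) = -194 + T
F(f, Q) = -8
R(U) = -8*U (R(U) = U*(-8) = -8*U)
R(711) + E(P(-8, 28)) = -8*711 + (-194 + 245) = -5688 + 51 = -5637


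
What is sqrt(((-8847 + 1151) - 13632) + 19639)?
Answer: I*sqrt(1689) ≈ 41.097*I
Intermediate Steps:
sqrt(((-8847 + 1151) - 13632) + 19639) = sqrt((-7696 - 13632) + 19639) = sqrt(-21328 + 19639) = sqrt(-1689) = I*sqrt(1689)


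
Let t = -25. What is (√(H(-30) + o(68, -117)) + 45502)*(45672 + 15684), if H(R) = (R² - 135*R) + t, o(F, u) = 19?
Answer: 2791820712 + 245424*√309 ≈ 2.7961e+9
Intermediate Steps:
H(R) = -25 + R² - 135*R (H(R) = (R² - 135*R) - 25 = -25 + R² - 135*R)
(√(H(-30) + o(68, -117)) + 45502)*(45672 + 15684) = (√((-25 + (-30)² - 135*(-30)) + 19) + 45502)*(45672 + 15684) = (√((-25 + 900 + 4050) + 19) + 45502)*61356 = (√(4925 + 19) + 45502)*61356 = (√4944 + 45502)*61356 = (4*√309 + 45502)*61356 = (45502 + 4*√309)*61356 = 2791820712 + 245424*√309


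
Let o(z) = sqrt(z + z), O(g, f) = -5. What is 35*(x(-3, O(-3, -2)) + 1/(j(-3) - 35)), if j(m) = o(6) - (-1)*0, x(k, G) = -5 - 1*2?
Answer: -298410/1213 - 70*sqrt(3)/1213 ≈ -246.11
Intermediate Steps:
o(z) = sqrt(2)*sqrt(z) (o(z) = sqrt(2*z) = sqrt(2)*sqrt(z))
x(k, G) = -7 (x(k, G) = -5 - 2 = -7)
j(m) = 2*sqrt(3) (j(m) = sqrt(2)*sqrt(6) - (-1)*0 = 2*sqrt(3) - 1*0 = 2*sqrt(3) + 0 = 2*sqrt(3))
35*(x(-3, O(-3, -2)) + 1/(j(-3) - 35)) = 35*(-7 + 1/(2*sqrt(3) - 35)) = 35*(-7 + 1/(-35 + 2*sqrt(3))) = -245 + 35/(-35 + 2*sqrt(3))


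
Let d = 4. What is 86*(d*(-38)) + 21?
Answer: -13051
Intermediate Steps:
86*(d*(-38)) + 21 = 86*(4*(-38)) + 21 = 86*(-152) + 21 = -13072 + 21 = -13051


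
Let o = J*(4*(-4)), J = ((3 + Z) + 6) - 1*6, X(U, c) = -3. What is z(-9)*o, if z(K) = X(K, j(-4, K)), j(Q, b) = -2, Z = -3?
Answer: 0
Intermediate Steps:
z(K) = -3
J = 0 (J = ((3 - 3) + 6) - 1*6 = (0 + 6) - 6 = 6 - 6 = 0)
o = 0 (o = 0*(4*(-4)) = 0*(-16) = 0)
z(-9)*o = -3*0 = 0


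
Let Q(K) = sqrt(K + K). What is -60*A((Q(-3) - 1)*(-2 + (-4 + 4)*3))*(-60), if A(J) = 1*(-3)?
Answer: -10800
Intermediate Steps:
Q(K) = sqrt(2)*sqrt(K) (Q(K) = sqrt(2*K) = sqrt(2)*sqrt(K))
A(J) = -3
-60*A((Q(-3) - 1)*(-2 + (-4 + 4)*3))*(-60) = -60*(-3)*(-60) = 180*(-60) = -10800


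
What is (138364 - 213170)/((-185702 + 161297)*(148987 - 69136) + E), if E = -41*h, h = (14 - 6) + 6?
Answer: 74806/1948764229 ≈ 3.8386e-5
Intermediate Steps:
h = 14 (h = 8 + 6 = 14)
E = -574 (E = -41*14 = -574)
(138364 - 213170)/((-185702 + 161297)*(148987 - 69136) + E) = (138364 - 213170)/((-185702 + 161297)*(148987 - 69136) - 574) = -74806/(-24405*79851 - 574) = -74806/(-1948763655 - 574) = -74806/(-1948764229) = -74806*(-1/1948764229) = 74806/1948764229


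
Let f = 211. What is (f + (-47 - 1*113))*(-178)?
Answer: -9078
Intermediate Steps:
(f + (-47 - 1*113))*(-178) = (211 + (-47 - 1*113))*(-178) = (211 + (-47 - 113))*(-178) = (211 - 160)*(-178) = 51*(-178) = -9078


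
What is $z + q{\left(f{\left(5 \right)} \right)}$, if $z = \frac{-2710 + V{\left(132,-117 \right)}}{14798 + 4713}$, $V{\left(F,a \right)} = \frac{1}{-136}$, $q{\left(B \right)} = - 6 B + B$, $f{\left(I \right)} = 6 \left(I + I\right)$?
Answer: $- \frac{4449259}{14824} \approx -300.14$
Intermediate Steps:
$f{\left(I \right)} = 12 I$ ($f{\left(I \right)} = 6 \cdot 2 I = 12 I$)
$q{\left(B \right)} = - 5 B$
$V{\left(F,a \right)} = - \frac{1}{136}$
$z = - \frac{2059}{14824}$ ($z = \frac{-2710 - \frac{1}{136}}{14798 + 4713} = - \frac{368561}{136 \cdot 19511} = \left(- \frac{368561}{136}\right) \frac{1}{19511} = - \frac{2059}{14824} \approx -0.1389$)
$z + q{\left(f{\left(5 \right)} \right)} = - \frac{2059}{14824} - 5 \cdot 12 \cdot 5 = - \frac{2059}{14824} - 300 = - \frac{4449259}{14824}$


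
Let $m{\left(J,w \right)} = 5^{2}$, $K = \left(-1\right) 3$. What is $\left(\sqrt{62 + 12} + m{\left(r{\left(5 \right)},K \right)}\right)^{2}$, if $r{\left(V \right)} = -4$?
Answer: $\left(25 + \sqrt{74}\right)^{2} \approx 1129.1$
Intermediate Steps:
$K = -3$
$m{\left(J,w \right)} = 25$
$\left(\sqrt{62 + 12} + m{\left(r{\left(5 \right)},K \right)}\right)^{2} = \left(\sqrt{62 + 12} + 25\right)^{2} = \left(\sqrt{74} + 25\right)^{2} = \left(25 + \sqrt{74}\right)^{2}$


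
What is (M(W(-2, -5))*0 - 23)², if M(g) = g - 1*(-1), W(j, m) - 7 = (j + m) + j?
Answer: 529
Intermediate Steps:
W(j, m) = 7 + m + 2*j (W(j, m) = 7 + ((j + m) + j) = 7 + (m + 2*j) = 7 + m + 2*j)
M(g) = 1 + g (M(g) = g + 1 = 1 + g)
(M(W(-2, -5))*0 - 23)² = ((1 + (7 - 5 + 2*(-2)))*0 - 23)² = ((1 + (7 - 5 - 4))*0 - 23)² = ((1 - 2)*0 - 23)² = (-1*0 - 23)² = (0 - 23)² = (-23)² = 529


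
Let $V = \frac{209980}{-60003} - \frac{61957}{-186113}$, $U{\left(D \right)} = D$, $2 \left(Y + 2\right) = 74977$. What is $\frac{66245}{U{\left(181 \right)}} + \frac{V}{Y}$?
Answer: $\frac{55463537749976437937}{151542043169462307} \approx 365.99$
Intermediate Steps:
$Y = \frac{74973}{2}$ ($Y = -2 + \frac{1}{2} \cdot 74977 = -2 + \frac{74977}{2} = \frac{74973}{2} \approx 37487.0$)
$V = - \frac{35362401869}{11167338339}$ ($V = 209980 \left(- \frac{1}{60003}\right) - - \frac{61957}{186113} = - \frac{209980}{60003} + \frac{61957}{186113} = - \frac{35362401869}{11167338339} \approx -3.1666$)
$\frac{66245}{U{\left(181 \right)}} + \frac{V}{Y} = \frac{66245}{181} - \frac{35362401869}{11167338339 \cdot \frac{74973}{2}} = 66245 \cdot \frac{1}{181} - \frac{70724803738}{837248857289847} = \frac{66245}{181} - \frac{70724803738}{837248857289847} = \frac{55463537749976437937}{151542043169462307}$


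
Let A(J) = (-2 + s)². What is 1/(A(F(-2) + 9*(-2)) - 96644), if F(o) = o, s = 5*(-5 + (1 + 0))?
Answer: -1/96160 ≈ -1.0399e-5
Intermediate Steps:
s = -20 (s = 5*(-5 + 1) = 5*(-4) = -20)
A(J) = 484 (A(J) = (-2 - 20)² = (-22)² = 484)
1/(A(F(-2) + 9*(-2)) - 96644) = 1/(484 - 96644) = 1/(-96160) = -1/96160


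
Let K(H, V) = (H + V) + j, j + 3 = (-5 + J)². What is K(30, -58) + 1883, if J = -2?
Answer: 1901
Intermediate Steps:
j = 46 (j = -3 + (-5 - 2)² = -3 + (-7)² = -3 + 49 = 46)
K(H, V) = 46 + H + V (K(H, V) = (H + V) + 46 = 46 + H + V)
K(30, -58) + 1883 = (46 + 30 - 58) + 1883 = 18 + 1883 = 1901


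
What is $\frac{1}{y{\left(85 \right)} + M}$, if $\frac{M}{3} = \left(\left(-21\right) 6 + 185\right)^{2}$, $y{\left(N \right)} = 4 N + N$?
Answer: $\frac{1}{10868} \approx 9.2013 \cdot 10^{-5}$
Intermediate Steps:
$y{\left(N \right)} = 5 N$
$M = 10443$ ($M = 3 \left(\left(-21\right) 6 + 185\right)^{2} = 3 \left(-126 + 185\right)^{2} = 3 \cdot 59^{2} = 3 \cdot 3481 = 10443$)
$\frac{1}{y{\left(85 \right)} + M} = \frac{1}{5 \cdot 85 + 10443} = \frac{1}{425 + 10443} = \frac{1}{10868}$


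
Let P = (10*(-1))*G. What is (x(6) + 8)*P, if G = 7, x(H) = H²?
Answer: -3080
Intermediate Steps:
P = -70 (P = (10*(-1))*7 = -10*7 = -70)
(x(6) + 8)*P = (6² + 8)*(-70) = (36 + 8)*(-70) = 44*(-70) = -3080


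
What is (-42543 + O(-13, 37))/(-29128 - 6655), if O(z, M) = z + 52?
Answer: 3864/3253 ≈ 1.1878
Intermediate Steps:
O(z, M) = 52 + z
(-42543 + O(-13, 37))/(-29128 - 6655) = (-42543 + (52 - 13))/(-29128 - 6655) = (-42543 + 39)/(-35783) = -42504*(-1/35783) = 3864/3253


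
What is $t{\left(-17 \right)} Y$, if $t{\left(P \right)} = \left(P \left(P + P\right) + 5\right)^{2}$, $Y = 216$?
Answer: $73416024$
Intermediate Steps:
$t{\left(P \right)} = \left(5 + 2 P^{2}\right)^{2}$ ($t{\left(P \right)} = \left(P 2 P + 5\right)^{2} = \left(2 P^{2} + 5\right)^{2} = \left(5 + 2 P^{2}\right)^{2}$)
$t{\left(-17 \right)} Y = \left(5 + 2 \left(-17\right)^{2}\right)^{2} \cdot 216 = \left(5 + 2 \cdot 289\right)^{2} \cdot 216 = \left(5 + 578\right)^{2} \cdot 216 = 583^{2} \cdot 216 = 339889 \cdot 216 = 73416024$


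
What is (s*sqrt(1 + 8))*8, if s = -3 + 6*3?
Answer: 360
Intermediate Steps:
s = 15 (s = -3 + 18 = 15)
(s*sqrt(1 + 8))*8 = (15*sqrt(1 + 8))*8 = (15*sqrt(9))*8 = (15*3)*8 = 45*8 = 360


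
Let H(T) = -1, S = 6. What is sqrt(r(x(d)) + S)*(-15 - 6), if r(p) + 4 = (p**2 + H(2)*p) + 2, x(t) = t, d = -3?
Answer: -84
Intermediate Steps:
r(p) = -2 + p**2 - p (r(p) = -4 + ((p**2 - p) + 2) = -4 + (2 + p**2 - p) = -2 + p**2 - p)
sqrt(r(x(d)) + S)*(-15 - 6) = sqrt((-2 + (-3)**2 - 1*(-3)) + 6)*(-15 - 6) = sqrt((-2 + 9 + 3) + 6)*(-21) = sqrt(10 + 6)*(-21) = sqrt(16)*(-21) = 4*(-21) = -84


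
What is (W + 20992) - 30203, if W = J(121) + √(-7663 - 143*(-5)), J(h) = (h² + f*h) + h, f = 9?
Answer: 6640 + 6*I*√193 ≈ 6640.0 + 83.355*I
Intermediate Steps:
J(h) = h² + 10*h (J(h) = (h² + 9*h) + h = h² + 10*h)
W = 15851 + 6*I*√193 (W = 121*(10 + 121) + √(-7663 - 143*(-5)) = 121*131 + √(-7663 + 715) = 15851 + √(-6948) = 15851 + 6*I*√193 ≈ 15851.0 + 83.355*I)
(W + 20992) - 30203 = ((15851 + 6*I*√193) + 20992) - 30203 = (36843 + 6*I*√193) - 30203 = 6640 + 6*I*√193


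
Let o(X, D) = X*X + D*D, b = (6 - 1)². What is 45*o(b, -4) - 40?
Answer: 28805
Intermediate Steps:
b = 25 (b = 5² = 25)
o(X, D) = D² + X² (o(X, D) = X² + D² = D² + X²)
45*o(b, -4) - 40 = 45*((-4)² + 25²) - 40 = 45*(16 + 625) - 40 = 45*641 - 40 = 28845 - 40 = 28805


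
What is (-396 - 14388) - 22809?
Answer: -37593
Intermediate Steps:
(-396 - 14388) - 22809 = -14784 - 22809 = -37593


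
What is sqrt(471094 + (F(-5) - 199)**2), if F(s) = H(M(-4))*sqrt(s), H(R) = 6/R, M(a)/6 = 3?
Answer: sqrt(4596250 - 1194*I*sqrt(5))/3 ≈ 714.63 - 0.20756*I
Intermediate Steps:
M(a) = 18 (M(a) = 6*3 = 18)
F(s) = sqrt(s)/3 (F(s) = (6/18)*sqrt(s) = (6*(1/18))*sqrt(s) = sqrt(s)/3)
sqrt(471094 + (F(-5) - 199)**2) = sqrt(471094 + (sqrt(-5)/3 - 199)**2) = sqrt(471094 + ((I*sqrt(5))/3 - 199)**2) = sqrt(471094 + (I*sqrt(5)/3 - 199)**2) = sqrt(471094 + (-199 + I*sqrt(5)/3)**2)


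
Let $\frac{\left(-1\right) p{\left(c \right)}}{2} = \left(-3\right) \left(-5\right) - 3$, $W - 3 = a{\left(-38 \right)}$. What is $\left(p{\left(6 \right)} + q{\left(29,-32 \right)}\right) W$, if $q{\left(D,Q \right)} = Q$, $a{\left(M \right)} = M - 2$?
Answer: $2072$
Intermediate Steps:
$a{\left(M \right)} = -2 + M$
$W = -37$ ($W = 3 - 40 = -37$)
$p{\left(c \right)} = -24$ ($p{\left(c \right)} = - 2 \left(\left(-3\right) \left(-5\right) - 3\right) = - 2 \left(15 - 3\right) = \left(-2\right) 12 = -24$)
$\left(p{\left(6 \right)} + q{\left(29,-32 \right)}\right) W = \left(-24 - 32\right) \left(-37\right) = \left(-56\right) \left(-37\right) = 2072$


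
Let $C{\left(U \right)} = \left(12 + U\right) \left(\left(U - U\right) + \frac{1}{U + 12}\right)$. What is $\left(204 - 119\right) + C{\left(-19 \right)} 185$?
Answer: $270$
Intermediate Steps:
$C{\left(U \right)} = 1$ ($C{\left(U \right)} = \left(12 + U\right) \left(0 + \frac{1}{12 + U}\right) = \frac{12 + U}{12 + U} = 1$)
$\left(204 - 119\right) + C{\left(-19 \right)} 185 = \left(204 - 119\right) + 1 \cdot 185 = \left(204 - 119\right) + 185 = 85 + 185 = 270$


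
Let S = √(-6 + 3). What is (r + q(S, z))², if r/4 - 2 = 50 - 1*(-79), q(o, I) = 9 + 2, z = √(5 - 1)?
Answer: 286225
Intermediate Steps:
z = 2 (z = √4 = 2)
S = I*√3 (S = √(-3) = I*√3 ≈ 1.732*I)
q(o, I) = 11
r = 524 (r = 8 + 4*(50 - 1*(-79)) = 8 + 4*(50 + 79) = 8 + 4*129 = 8 + 516 = 524)
(r + q(S, z))² = (524 + 11)² = 535² = 286225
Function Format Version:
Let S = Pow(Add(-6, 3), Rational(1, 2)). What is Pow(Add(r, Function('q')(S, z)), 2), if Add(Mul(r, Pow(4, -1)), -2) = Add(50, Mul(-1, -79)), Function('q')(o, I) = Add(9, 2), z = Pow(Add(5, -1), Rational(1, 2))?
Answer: 286225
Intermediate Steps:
z = 2 (z = Pow(4, Rational(1, 2)) = 2)
S = Mul(I, Pow(3, Rational(1, 2))) (S = Pow(-3, Rational(1, 2)) = Mul(I, Pow(3, Rational(1, 2))) ≈ Mul(1.7320, I))
Function('q')(o, I) = 11
r = 524 (r = Add(8, Mul(4, Add(50, Mul(-1, -79)))) = Add(8, Mul(4, Add(50, 79))) = Add(8, Mul(4, 129)) = Add(8, 516) = 524)
Pow(Add(r, Function('q')(S, z)), 2) = Pow(Add(524, 11), 2) = Pow(535, 2) = 286225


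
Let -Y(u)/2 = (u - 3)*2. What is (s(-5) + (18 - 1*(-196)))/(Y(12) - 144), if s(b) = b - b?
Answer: -107/90 ≈ -1.1889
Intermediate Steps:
s(b) = 0
Y(u) = 12 - 4*u (Y(u) = -2*(u - 3)*2 = -2*(-3 + u)*2 = -2*(-6 + 2*u) = 12 - 4*u)
(s(-5) + (18 - 1*(-196)))/(Y(12) - 144) = (0 + (18 - 1*(-196)))/((12 - 4*12) - 144) = (0 + (18 + 196))/((12 - 48) - 144) = (0 + 214)/(-36 - 144) = 214/(-180) = 214*(-1/180) = -107/90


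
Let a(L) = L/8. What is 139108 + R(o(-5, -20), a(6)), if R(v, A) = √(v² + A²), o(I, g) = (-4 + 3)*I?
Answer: 139108 + √409/4 ≈ 1.3911e+5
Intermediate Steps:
o(I, g) = -I
a(L) = L/8 (a(L) = L*(⅛) = L/8)
R(v, A) = √(A² + v²)
139108 + R(o(-5, -20), a(6)) = 139108 + √(((⅛)*6)² + (-1*(-5))²) = 139108 + √((¾)² + 5²) = 139108 + √(9/16 + 25) = 139108 + √(409/16) = 139108 + √409/4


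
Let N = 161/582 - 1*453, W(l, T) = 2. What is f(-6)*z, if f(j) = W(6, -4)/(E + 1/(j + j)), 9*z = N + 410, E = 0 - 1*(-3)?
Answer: -19892/6111 ≈ -3.2551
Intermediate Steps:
N = -263485/582 (N = 161*(1/582) - 453 = 161/582 - 453 = -263485/582 ≈ -452.72)
E = 3 (E = 0 + 3 = 3)
z = -24865/5238 (z = (-263485/582 + 410)/9 = (1/9)*(-24865/582) = -24865/5238 ≈ -4.7470)
f(j) = 2/(3 + 1/(2*j)) (f(j) = 2/(3 + 1/(j + j)) = 2/(3 + 1/(2*j)))
f(-6)*z = (4*(-6)/(1 + 6*(-6)))*(-24865/5238) = (4*(-6)/(1 - 36))*(-24865/5238) = (4*(-6)/(-35))*(-24865/5238) = (4*(-6)*(-1/35))*(-24865/5238) = (24/35)*(-24865/5238) = -19892/6111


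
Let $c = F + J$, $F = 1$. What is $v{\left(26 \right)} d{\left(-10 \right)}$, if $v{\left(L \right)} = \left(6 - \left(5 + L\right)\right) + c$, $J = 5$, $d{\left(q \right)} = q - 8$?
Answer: $342$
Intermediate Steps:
$d{\left(q \right)} = -8 + q$
$c = 6$ ($c = 1 + 5 = 6$)
$v{\left(L \right)} = 7 - L$ ($v{\left(L \right)} = \left(6 - \left(5 + L\right)\right) + 6 = \left(1 - L\right) + 6 = 7 - L$)
$v{\left(26 \right)} d{\left(-10 \right)} = \left(7 - 26\right) \left(-8 - 10\right) = \left(7 - 26\right) \left(-18\right) = \left(-19\right) \left(-18\right) = 342$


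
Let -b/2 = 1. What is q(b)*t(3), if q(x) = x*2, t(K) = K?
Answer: -12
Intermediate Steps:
b = -2 (b = -2*1 = -2)
q(x) = 2*x
q(b)*t(3) = (2*(-2))*3 = -4*3 = -12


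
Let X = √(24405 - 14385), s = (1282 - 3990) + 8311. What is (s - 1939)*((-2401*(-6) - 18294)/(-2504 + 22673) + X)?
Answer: -58624/83 + 7328*√2505 ≈ 3.6606e+5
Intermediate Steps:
s = 5603 (s = -2708 + 8311 = 5603)
X = 2*√2505 (X = √10020 = 2*√2505 ≈ 100.10)
(s - 1939)*((-2401*(-6) - 18294)/(-2504 + 22673) + X) = (5603 - 1939)*((-2401*(-6) - 18294)/(-2504 + 22673) + 2*√2505) = 3664*((14406 - 18294)/20169 + 2*√2505) = 3664*(-3888*1/20169 + 2*√2505) = 3664*(-16/83 + 2*√2505) = -58624/83 + 7328*√2505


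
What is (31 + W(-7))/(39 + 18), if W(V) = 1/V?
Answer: 72/133 ≈ 0.54135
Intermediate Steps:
(31 + W(-7))/(39 + 18) = (31 + 1/(-7))/(39 + 18) = (31 - 1/7)/57 = (1/57)*(216/7) = 72/133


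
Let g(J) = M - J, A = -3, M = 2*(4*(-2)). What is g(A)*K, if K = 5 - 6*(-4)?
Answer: -377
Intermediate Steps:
M = -16 (M = 2*(-8) = -16)
g(J) = -16 - J
K = 29 (K = 5 + 24 = 29)
g(A)*K = (-16 - 1*(-3))*29 = (-16 + 3)*29 = -13*29 = -377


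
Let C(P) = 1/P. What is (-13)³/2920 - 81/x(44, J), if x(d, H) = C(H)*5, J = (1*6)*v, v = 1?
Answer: -286021/2920 ≈ -97.952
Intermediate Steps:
J = 6 (J = (1*6)*1 = 6*1 = 6)
x(d, H) = 5/H
(-13)³/2920 - 81/x(44, J) = (-13)³/2920 - 81/(5/6) = -2197*1/2920 - 81/(5*(⅙)) = -2197/2920 - 81/⅚ = -2197/2920 - 81*6/5 = -2197/2920 - 486/5 = -286021/2920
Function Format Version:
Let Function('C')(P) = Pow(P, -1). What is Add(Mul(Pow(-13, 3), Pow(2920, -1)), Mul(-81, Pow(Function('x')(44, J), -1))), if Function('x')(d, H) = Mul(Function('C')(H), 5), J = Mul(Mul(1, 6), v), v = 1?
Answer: Rational(-286021, 2920) ≈ -97.952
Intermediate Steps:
J = 6 (J = Mul(Mul(1, 6), 1) = Mul(6, 1) = 6)
Function('x')(d, H) = Mul(5, Pow(H, -1)) (Function('x')(d, H) = Mul(Pow(H, -1), 5) = Mul(5, Pow(H, -1)))
Add(Mul(Pow(-13, 3), Pow(2920, -1)), Mul(-81, Pow(Function('x')(44, J), -1))) = Add(Mul(Pow(-13, 3), Pow(2920, -1)), Mul(-81, Pow(Mul(5, Pow(6, -1)), -1))) = Add(Mul(-2197, Rational(1, 2920)), Mul(-81, Pow(Mul(5, Rational(1, 6)), -1))) = Add(Rational(-2197, 2920), Mul(-81, Pow(Rational(5, 6), -1))) = Add(Rational(-2197, 2920), Mul(-81, Rational(6, 5))) = Add(Rational(-2197, 2920), Rational(-486, 5)) = Rational(-286021, 2920)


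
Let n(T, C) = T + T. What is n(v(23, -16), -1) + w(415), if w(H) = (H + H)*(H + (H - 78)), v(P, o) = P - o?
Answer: 624238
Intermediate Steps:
w(H) = 2*H*(-78 + 2*H) (w(H) = (2*H)*(H + (-78 + H)) = (2*H)*(-78 + 2*H) = 2*H*(-78 + 2*H))
n(T, C) = 2*T
n(v(23, -16), -1) + w(415) = 2*(23 - 1*(-16)) + 4*415*(-39 + 415) = 2*(23 + 16) + 4*415*376 = 2*39 + 624160 = 78 + 624160 = 624238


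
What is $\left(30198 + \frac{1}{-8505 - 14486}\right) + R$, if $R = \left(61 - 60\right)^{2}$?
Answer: $\frac{694305208}{22991} \approx 30199.0$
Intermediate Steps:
$R = 1$ ($R = 1^{2} = 1$)
$\left(30198 + \frac{1}{-8505 - 14486}\right) + R = \left(30198 + \frac{1}{-8505 - 14486}\right) + 1 = \left(30198 + \frac{1}{-22991}\right) + 1 = \left(30198 - \frac{1}{22991}\right) + 1 = \frac{694282217}{22991} + 1 = \frac{694305208}{22991}$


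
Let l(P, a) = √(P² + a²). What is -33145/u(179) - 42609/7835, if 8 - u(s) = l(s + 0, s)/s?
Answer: -1040085179/242885 - 33145*√2/62 ≈ -5038.3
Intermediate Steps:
u(s) = 8 - √2*√(s²)/s (u(s) = 8 - √((s + 0)² + s²)/s = 8 - √(s² + s²)/s = 8 - √(2*s²)/s = 8 - √2*√(s²)/s)
-33145/u(179) - 42609/7835 = -33145/(8 - 1*√2*√(179²)/179) - 42609/7835 = -33145/(8 - 1*√2*1/179*√32041) - 42609*1/7835 = -33145/(8 - 1*√2*1/179*179) - 42609/7835 = -33145/(8 - √2) - 42609/7835 = -42609/7835 - 33145/(8 - √2)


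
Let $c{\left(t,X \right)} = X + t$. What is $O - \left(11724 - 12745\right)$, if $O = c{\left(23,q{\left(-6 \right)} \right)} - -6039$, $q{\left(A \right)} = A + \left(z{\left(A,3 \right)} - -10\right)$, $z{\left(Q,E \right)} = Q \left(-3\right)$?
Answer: $7105$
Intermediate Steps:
$z{\left(Q,E \right)} = - 3 Q$
$q{\left(A \right)} = 10 - 2 A$ ($q{\left(A \right)} = A - \left(-10 + 3 A\right) = 10 - 2 A$)
$O = 6084$ ($O = \left(\left(10 - -12\right) + 23\right) - -6039 = \left(\left(10 + 12\right) + 23\right) + 6039 = \left(22 + 23\right) + 6039 = 45 + 6039 = 6084$)
$O - \left(11724 - 12745\right) = 6084 - \left(11724 - 12745\right) = 6084 - -1021 = 6084 + 1021 = 7105$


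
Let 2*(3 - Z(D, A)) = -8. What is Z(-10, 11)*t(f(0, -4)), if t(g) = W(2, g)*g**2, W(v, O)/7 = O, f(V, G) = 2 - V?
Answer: 392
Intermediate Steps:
W(v, O) = 7*O
Z(D, A) = 7 (Z(D, A) = 3 - 1/2*(-8) = 3 + 4 = 7)
t(g) = 7*g**3 (t(g) = (7*g)*g**2 = 7*g**3)
Z(-10, 11)*t(f(0, -4)) = 7*(7*(2 - 1*0)**3) = 7*(7*(2 + 0)**3) = 7*(7*2**3) = 7*(7*8) = 7*56 = 392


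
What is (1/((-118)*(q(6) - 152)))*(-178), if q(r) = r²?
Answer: -89/6844 ≈ -0.013004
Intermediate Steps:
(1/((-118)*(q(6) - 152)))*(-178) = (1/((-118)*(6² - 152)))*(-178) = -1/(118*(36 - 152))*(-178) = -1/118/(-116)*(-178) = -1/118*(-1/116)*(-178) = (1/13688)*(-178) = -89/6844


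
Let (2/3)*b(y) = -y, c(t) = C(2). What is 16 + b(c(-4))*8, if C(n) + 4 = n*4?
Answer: -32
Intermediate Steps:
C(n) = -4 + 4*n (C(n) = -4 + n*4 = -4 + 4*n)
c(t) = 4 (c(t) = -4 + 4*2 = -4 + 8 = 4)
b(y) = -3*y/2 (b(y) = 3*(-y)/2 = -3*y/2)
16 + b(c(-4))*8 = 16 - 3/2*4*8 = 16 - 6*8 = 16 - 48 = -32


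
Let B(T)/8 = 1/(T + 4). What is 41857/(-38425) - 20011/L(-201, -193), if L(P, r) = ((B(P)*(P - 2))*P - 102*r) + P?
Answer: -298484615672/134953249425 ≈ -2.2118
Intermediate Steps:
B(T) = 8/(4 + T) (B(T) = 8/(T + 4) = 8/(4 + T))
L(P, r) = P - 102*r + 8*P*(-2 + P)/(4 + P) (L(P, r) = (((8/(4 + P))*(P - 2))*P - 102*r) + P = (((8/(4 + P))*(-2 + P))*P - 102*r) + P = ((8*(-2 + P)/(4 + P))*P - 102*r) + P = (8*P*(-2 + P)/(4 + P) - 102*r) + P = (-102*r + 8*P*(-2 + P)/(4 + P)) + P = P - 102*r + 8*P*(-2 + P)/(4 + P))
41857/(-38425) - 20011/L(-201, -193) = 41857/(-38425) - 20011*(4 - 201)/(-16*(-201) + 8*(-201)**2 + (4 - 201)*(-201 - 102*(-193))) = 41857*(-1/38425) - 20011*(-197/(3216 + 8*40401 - 197*(-201 + 19686))) = -41857/38425 - 20011*(-197/(3216 + 323208 - 197*19485)) = -41857/38425 - 20011*(-197/(3216 + 323208 - 3838545)) = -41857/38425 - 20011/((-1/197*(-3512121))) = -41857/38425 - 20011/3512121/197 = -41857/38425 - 20011*197/3512121 = -41857/38425 - 3942167/3512121 = -298484615672/134953249425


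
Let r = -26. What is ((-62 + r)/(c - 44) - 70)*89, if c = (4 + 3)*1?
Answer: -222678/37 ≈ -6018.3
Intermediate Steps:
c = 7 (c = 7*1 = 7)
((-62 + r)/(c - 44) - 70)*89 = ((-62 - 26)/(7 - 44) - 70)*89 = (-88/(-37) - 70)*89 = (-88*(-1/37) - 70)*89 = (88/37 - 70)*89 = -2502/37*89 = -222678/37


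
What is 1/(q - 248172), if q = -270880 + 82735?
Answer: -1/436317 ≈ -2.2919e-6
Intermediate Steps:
q = -188145
1/(q - 248172) = 1/(-188145 - 248172) = 1/(-436317) = -1/436317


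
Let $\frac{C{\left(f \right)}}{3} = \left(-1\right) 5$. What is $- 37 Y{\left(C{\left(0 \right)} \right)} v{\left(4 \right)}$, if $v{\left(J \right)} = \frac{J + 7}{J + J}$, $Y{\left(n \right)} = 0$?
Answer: $0$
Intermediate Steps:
$C{\left(f \right)} = -15$ ($C{\left(f \right)} = 3 \left(\left(-1\right) 5\right) = 3 \left(-5\right) = -15$)
$v{\left(J \right)} = \frac{7 + J}{2 J}$
$- 37 Y{\left(C{\left(0 \right)} \right)} v{\left(4 \right)} = \left(-37\right) 0 \frac{7 + 4}{2 \cdot 4} = 0 \cdot \frac{1}{2} \cdot \frac{1}{4} \cdot 11 = 0 \cdot \frac{11}{8} = 0$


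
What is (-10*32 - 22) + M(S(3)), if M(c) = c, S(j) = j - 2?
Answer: -341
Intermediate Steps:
S(j) = -2 + j
(-10*32 - 22) + M(S(3)) = (-10*32 - 22) + (-2 + 3) = (-320 - 22) + 1 = -342 + 1 = -341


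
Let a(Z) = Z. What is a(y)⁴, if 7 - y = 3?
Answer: 256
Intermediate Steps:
y = 4 (y = 7 - 1*3 = 7 - 3 = 4)
a(y)⁴ = 4⁴ = 256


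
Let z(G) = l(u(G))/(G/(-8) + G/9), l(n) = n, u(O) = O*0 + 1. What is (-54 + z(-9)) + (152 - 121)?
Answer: -15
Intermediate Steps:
u(O) = 1 (u(O) = 0 + 1 = 1)
z(G) = -72/G (z(G) = 1/(G/(-8) + G/9) = 1/(G*(-⅛) + G*(⅑)) = 1/(-G/8 + G/9) = 1/(-G/72) = 1*(-72/G) = -72/G)
(-54 + z(-9)) + (152 - 121) = (-54 - 72/(-9)) + (152 - 121) = (-54 - 72*(-⅑)) + 31 = (-54 + 8) + 31 = -46 + 31 = -15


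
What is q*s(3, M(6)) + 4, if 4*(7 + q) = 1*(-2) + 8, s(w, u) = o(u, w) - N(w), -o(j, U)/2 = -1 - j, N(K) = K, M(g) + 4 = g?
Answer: -25/2 ≈ -12.500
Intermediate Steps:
M(g) = -4 + g
o(j, U) = 2 + 2*j (o(j, U) = -2*(-1 - j) = 2 + 2*j)
s(w, u) = 2 - w + 2*u (s(w, u) = (2 + 2*u) - w = 2 - w + 2*u)
q = -11/2 (q = -7 + (1*(-2) + 8)/4 = -7 + (-2 + 8)/4 = -7 + (1/4)*6 = -7 + 3/2 = -11/2 ≈ -5.5000)
q*s(3, M(6)) + 4 = -11*(2 - 1*3 + 2*(-4 + 6))/2 + 4 = -11*(2 - 3 + 2*2)/2 + 4 = -11*(2 - 3 + 4)/2 + 4 = -11/2*3 + 4 = -33/2 + 4 = -25/2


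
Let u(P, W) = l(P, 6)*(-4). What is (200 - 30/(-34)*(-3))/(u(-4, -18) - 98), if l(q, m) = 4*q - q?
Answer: -671/170 ≈ -3.9471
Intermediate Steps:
l(q, m) = 3*q
u(P, W) = -12*P (u(P, W) = (3*P)*(-4) = -12*P)
(200 - 30/(-34)*(-3))/(u(-4, -18) - 98) = (200 - 30/(-34)*(-3))/(-12*(-4) - 98) = (200 - 30*(-1/34)*(-3))/(48 - 98) = (200 + (15/17)*(-3))/(-50) = (200 - 45/17)*(-1/50) = (3355/17)*(-1/50) = -671/170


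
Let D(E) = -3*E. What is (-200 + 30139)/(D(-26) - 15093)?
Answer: -329/165 ≈ -1.9939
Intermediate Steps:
(-200 + 30139)/(D(-26) - 15093) = (-200 + 30139)/(-3*(-26) - 15093) = 29939/(78 - 15093) = 29939/(-15015) = 29939*(-1/15015) = -329/165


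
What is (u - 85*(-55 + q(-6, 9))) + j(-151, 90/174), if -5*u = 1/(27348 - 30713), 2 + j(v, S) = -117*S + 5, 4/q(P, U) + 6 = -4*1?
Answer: 2269574754/487925 ≈ 4651.5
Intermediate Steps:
q(P, U) = -⅖ (q(P, U) = 4/(-6 - 4*1) = 4/(-6 - 4) = 4/(-10) = 4*(-⅒) = -⅖)
j(v, S) = 3 - 117*S (j(v, S) = -2 + (-117*S + 5) = -2 + (5 - 117*S) = 3 - 117*S)
u = 1/16825 (u = -1/(5*(27348 - 30713)) = -⅕/(-3365) = -⅕*(-1/3365) = 1/16825 ≈ 5.9435e-5)
(u - 85*(-55 + q(-6, 9))) + j(-151, 90/174) = (1/16825 - 85*(-55 - ⅖)) + (3 - 10530/174) = (1/16825 - 85*(-277/5)) + (3 - 10530/174) = (1/16825 + 4709) + (3 - 117*15/29) = 79228926/16825 + (3 - 1755/29) = 79228926/16825 - 1668/29 = 2269574754/487925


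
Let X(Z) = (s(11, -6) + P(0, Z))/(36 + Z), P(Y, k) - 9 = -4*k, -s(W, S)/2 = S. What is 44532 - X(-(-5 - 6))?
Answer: 2093027/47 ≈ 44533.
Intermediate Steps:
s(W, S) = -2*S
P(Y, k) = 9 - 4*k
X(Z) = (21 - 4*Z)/(36 + Z) (X(Z) = (-2*(-6) + (9 - 4*Z))/(36 + Z) = (12 + (9 - 4*Z))/(36 + Z) = (21 - 4*Z)/(36 + Z))
44532 - X(-(-5 - 6)) = 44532 - (21 - (-4)*(-5 - 6))/(36 - (-5 - 6)) = 44532 - (21 - (-4)*(-11))/(36 - 1*(-11)) = 44532 - (21 - 4*11)/(36 + 11) = 44532 - (21 - 44)/47 = 44532 - (-23)/47 = 44532 - 1*(-23/47) = 44532 + 23/47 = 2093027/47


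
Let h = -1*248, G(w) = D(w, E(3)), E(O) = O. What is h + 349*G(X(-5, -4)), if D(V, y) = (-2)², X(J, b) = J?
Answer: 1148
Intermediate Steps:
D(V, y) = 4
G(w) = 4
h = -248
h + 349*G(X(-5, -4)) = -248 + 349*4 = -248 + 1396 = 1148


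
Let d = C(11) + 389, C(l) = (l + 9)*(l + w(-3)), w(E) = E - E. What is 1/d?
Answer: 1/609 ≈ 0.0016420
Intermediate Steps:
w(E) = 0
C(l) = l*(9 + l) (C(l) = (l + 9)*(l + 0) = (9 + l)*l = l*(9 + l))
d = 609 (d = 11*(9 + 11) + 389 = 11*20 + 389 = 220 + 389 = 609)
1/d = 1/609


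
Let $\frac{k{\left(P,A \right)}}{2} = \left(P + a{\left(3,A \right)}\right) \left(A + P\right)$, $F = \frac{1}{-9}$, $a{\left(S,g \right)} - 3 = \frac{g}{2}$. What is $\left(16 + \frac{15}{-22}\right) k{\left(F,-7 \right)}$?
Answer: $\frac{10784}{81} \approx 133.14$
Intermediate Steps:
$a{\left(S,g \right)} = 3 + \frac{g}{2}$
$F = - \frac{1}{9} \approx -0.11111$
$k{\left(P,A \right)} = 2 \left(A + P\right) \left(3 + P + \frac{A}{2}\right)$ ($k{\left(P,A \right)} = 2 \left(P + \left(3 + \frac{A}{2}\right)\right) \left(A + P\right) = 2 \left(3 + P + \frac{A}{2}\right) \left(A + P\right) = 2 \left(A + P\right) \left(3 + P + \frac{A}{2}\right)$)
$\left(16 + \frac{15}{-22}\right) k{\left(F,-7 \right)} = \left(16 + \frac{15}{-22}\right) \left(2 \left(- \frac{1}{9}\right)^{2} - 7 \left(6 - 7\right) - \frac{6 - 7}{9} + 2 \left(-7\right) \left(- \frac{1}{9}\right)\right) = \left(16 + 15 \left(- \frac{1}{22}\right)\right) \left(2 \cdot \frac{1}{81} - -7 - - \frac{1}{9} + \frac{14}{9}\right) = \left(16 - \frac{15}{22}\right) \left(\frac{2}{81} + 7 + \frac{1}{9} + \frac{14}{9}\right) = \frac{337}{22} \cdot \frac{704}{81} = \frac{10784}{81}$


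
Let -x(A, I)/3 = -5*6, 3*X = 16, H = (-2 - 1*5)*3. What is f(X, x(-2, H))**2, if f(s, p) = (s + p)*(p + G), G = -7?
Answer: 563492644/9 ≈ 6.2610e+7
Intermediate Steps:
H = -21 (H = (-2 - 5)*3 = -7*3 = -21)
X = 16/3 (X = (1/3)*16 = 16/3 ≈ 5.3333)
x(A, I) = 90 (x(A, I) = -(-15)*6 = -3*(-30) = 90)
f(s, p) = (-7 + p)*(p + s) (f(s, p) = (s + p)*(p - 7) = (p + s)*(-7 + p) = (-7 + p)*(p + s))
f(X, x(-2, H))**2 = (90**2 - 7*90 - 7*16/3 + 90*(16/3))**2 = (8100 - 630 - 112/3 + 480)**2 = (23738/3)**2 = 563492644/9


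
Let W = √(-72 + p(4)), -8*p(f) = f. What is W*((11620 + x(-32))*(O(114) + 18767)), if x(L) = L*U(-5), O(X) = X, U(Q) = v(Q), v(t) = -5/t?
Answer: 109396514*I*√290 ≈ 1.863e+9*I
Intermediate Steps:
p(f) = -f/8
U(Q) = -5/Q
x(L) = L (x(L) = L*(-5/(-5)) = L*(-5*(-⅕)) = L*1 = L)
W = I*√290/2 (W = √(-72 - ⅛*4) = √(-72 - ½) = √(-145/2) = I*√290/2 ≈ 8.5147*I)
W*((11620 + x(-32))*(O(114) + 18767)) = (I*√290/2)*((11620 - 32)*(114 + 18767)) = (I*√290/2)*(11588*18881) = (I*√290/2)*218793028 = 109396514*I*√290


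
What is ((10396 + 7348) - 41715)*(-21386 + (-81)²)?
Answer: 355370075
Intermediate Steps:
((10396 + 7348) - 41715)*(-21386 + (-81)²) = (17744 - 41715)*(-21386 + 6561) = -23971*(-14825) = 355370075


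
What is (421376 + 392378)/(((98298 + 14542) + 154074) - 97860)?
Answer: 406877/84527 ≈ 4.8136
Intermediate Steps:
(421376 + 392378)/(((98298 + 14542) + 154074) - 97860) = 813754/((112840 + 154074) - 97860) = 813754/(266914 - 97860) = 813754/169054 = 813754*(1/169054) = 406877/84527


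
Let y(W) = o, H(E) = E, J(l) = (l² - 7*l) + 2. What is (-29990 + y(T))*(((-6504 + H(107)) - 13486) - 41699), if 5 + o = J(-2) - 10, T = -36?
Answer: 1846536270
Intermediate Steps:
J(l) = 2 + l² - 7*l
o = 5 (o = -5 + ((2 + (-2)² - 7*(-2)) - 10) = -5 + ((2 + 4 + 14) - 10) = -5 + (20 - 10) = -5 + 10 = 5)
y(W) = 5
(-29990 + y(T))*(((-6504 + H(107)) - 13486) - 41699) = (-29990 + 5)*(((-6504 + 107) - 13486) - 41699) = -29985*((-6397 - 13486) - 41699) = -29985*(-19883 - 41699) = -29985*(-61582) = 1846536270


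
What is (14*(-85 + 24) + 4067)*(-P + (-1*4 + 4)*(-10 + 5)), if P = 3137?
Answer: -10079181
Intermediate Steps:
(14*(-85 + 24) + 4067)*(-P + (-1*4 + 4)*(-10 + 5)) = (14*(-85 + 24) + 4067)*(-1*3137 + (-1*4 + 4)*(-10 + 5)) = (14*(-61) + 4067)*(-3137 + (-4 + 4)*(-5)) = (-854 + 4067)*(-3137 + 0*(-5)) = 3213*(-3137 + 0) = 3213*(-3137) = -10079181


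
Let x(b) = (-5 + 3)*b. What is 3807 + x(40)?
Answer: 3727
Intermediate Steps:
x(b) = -2*b
3807 + x(40) = 3807 - 2*40 = 3807 - 80 = 3727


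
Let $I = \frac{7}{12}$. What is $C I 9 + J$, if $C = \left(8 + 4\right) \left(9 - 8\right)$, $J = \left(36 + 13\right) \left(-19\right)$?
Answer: $-868$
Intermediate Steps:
$J = -931$ ($J = 49 \left(-19\right) = -931$)
$C = 12$ ($C = 12 \cdot 1 = 12$)
$I = \frac{7}{12}$ ($I = 7 \cdot \frac{1}{12} = \frac{7}{12} \approx 0.58333$)
$C I 9 + J = 12 \cdot \frac{7}{12} \cdot 9 - 931 = 7 \cdot 9 - 931 = 63 - 931 = -868$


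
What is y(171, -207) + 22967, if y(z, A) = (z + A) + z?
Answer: 23102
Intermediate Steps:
y(z, A) = A + 2*z (y(z, A) = (A + z) + z = A + 2*z)
y(171, -207) + 22967 = (-207 + 2*171) + 22967 = (-207 + 342) + 22967 = 135 + 22967 = 23102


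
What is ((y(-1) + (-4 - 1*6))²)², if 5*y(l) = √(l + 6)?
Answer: (50 - √5)⁴/625 ≈ 8327.6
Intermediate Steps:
y(l) = √(6 + l)/5 (y(l) = √(l + 6)/5 = √(6 + l)/5)
((y(-1) + (-4 - 1*6))²)² = ((√(6 - 1)/5 + (-4 - 1*6))²)² = ((√5/5 + (-4 - 6))²)² = ((√5/5 - 10)²)² = ((-10 + √5/5)²)² = (-10 + √5/5)⁴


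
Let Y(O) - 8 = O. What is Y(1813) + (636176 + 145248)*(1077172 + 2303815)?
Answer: 2641984387309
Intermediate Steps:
Y(O) = 8 + O
Y(1813) + (636176 + 145248)*(1077172 + 2303815) = (8 + 1813) + (636176 + 145248)*(1077172 + 2303815) = 1821 + 781424*3380987 = 1821 + 2641984385488 = 2641984387309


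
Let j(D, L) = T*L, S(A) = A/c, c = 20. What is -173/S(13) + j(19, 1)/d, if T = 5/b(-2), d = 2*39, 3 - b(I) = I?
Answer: -20759/78 ≈ -266.14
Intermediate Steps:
b(I) = 3 - I
d = 78
T = 1 (T = 5/(3 - 1*(-2)) = 5/(3 + 2) = 5/5 = 5*(1/5) = 1)
S(A) = A/20
j(D, L) = L (j(D, L) = 1*L = L)
-173/S(13) + j(19, 1)/d = -173/((1/20)*13) + 1/78 = -173/13/20 + 1*(1/78) = -173*20/13 + 1/78 = -3460/13 + 1/78 = -20759/78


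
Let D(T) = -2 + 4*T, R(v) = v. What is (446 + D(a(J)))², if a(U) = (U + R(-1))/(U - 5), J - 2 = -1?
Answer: 197136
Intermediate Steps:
J = 1 (J = 2 - 1 = 1)
a(U) = (-1 + U)/(-5 + U) (a(U) = (U - 1)/(U - 5) = (-1 + U)/(-5 + U))
(446 + D(a(J)))² = (446 + (-2 + 4*((-1 + 1)/(-5 + 1))))² = (446 + (-2 + 4*(0/(-4))))² = (446 + (-2 + 4*(-¼*0)))² = (446 + (-2 + 4*0))² = (446 + (-2 + 0))² = (446 - 2)² = 444² = 197136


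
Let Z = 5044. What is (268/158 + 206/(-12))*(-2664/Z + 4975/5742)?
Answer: -17960738899/3432073788 ≈ -5.2332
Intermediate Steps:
(268/158 + 206/(-12))*(-2664/Z + 4975/5742) = (268/158 + 206/(-12))*(-2664/5044 + 4975/5742) = (268*(1/158) + 206*(-1/12))*(-2664*1/5044 + 4975*(1/5742)) = (134/79 - 103/6)*(-666/1261 + 4975/5742) = -7333/474*2449303/7240662 = -17960738899/3432073788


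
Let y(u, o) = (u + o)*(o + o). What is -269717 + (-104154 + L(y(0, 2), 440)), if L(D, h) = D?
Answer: -373863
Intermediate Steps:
y(u, o) = 2*o*(o + u) (y(u, o) = (o + u)*(2*o) = 2*o*(o + u))
-269717 + (-104154 + L(y(0, 2), 440)) = -269717 + (-104154 + 2*2*(2 + 0)) = -269717 + (-104154 + 2*2*2) = -269717 + (-104154 + 8) = -269717 - 104146 = -373863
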